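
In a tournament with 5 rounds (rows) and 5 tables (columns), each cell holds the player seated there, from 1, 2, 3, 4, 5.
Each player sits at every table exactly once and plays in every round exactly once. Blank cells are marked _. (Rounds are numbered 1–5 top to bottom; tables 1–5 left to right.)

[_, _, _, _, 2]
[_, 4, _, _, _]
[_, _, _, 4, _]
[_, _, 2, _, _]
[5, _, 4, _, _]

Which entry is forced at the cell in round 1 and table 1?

Round 1, table 1 is narrowed to {1, 3, 4}.
If it were 1, propagating the remaining blanks reaches a contradiction.
If it were 3, propagating the remaining blanks reaches a contradiction.
So round 1, table 1 must be 4.

4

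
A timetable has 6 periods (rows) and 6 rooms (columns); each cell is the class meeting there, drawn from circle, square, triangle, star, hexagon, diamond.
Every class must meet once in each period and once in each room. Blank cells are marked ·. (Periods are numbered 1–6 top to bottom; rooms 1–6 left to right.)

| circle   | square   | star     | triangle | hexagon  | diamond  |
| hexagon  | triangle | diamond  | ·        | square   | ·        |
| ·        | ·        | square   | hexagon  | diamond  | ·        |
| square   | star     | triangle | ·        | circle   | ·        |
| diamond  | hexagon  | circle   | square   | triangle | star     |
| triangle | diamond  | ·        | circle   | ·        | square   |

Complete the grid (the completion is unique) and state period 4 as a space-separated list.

Period 4, room 4: period 4 has {circle, square, triangle, star} and room 4 has {circle, square, triangle, hexagon}, leaving only diamond.
Period 4, room 6: period 4 has {circle, square, triangle, star, diamond} and room 6 has {square, star, diamond}, leaving only hexagon.
So period 4 reads: square star triangle diamond circle hexagon.

square star triangle diamond circle hexagon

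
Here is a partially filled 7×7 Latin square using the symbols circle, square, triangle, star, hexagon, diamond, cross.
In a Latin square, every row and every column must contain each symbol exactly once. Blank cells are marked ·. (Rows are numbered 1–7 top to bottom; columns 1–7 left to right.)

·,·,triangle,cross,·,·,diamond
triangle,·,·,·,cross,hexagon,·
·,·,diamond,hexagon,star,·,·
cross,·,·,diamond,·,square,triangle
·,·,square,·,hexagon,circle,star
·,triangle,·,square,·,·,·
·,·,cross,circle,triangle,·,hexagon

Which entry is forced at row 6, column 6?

Row 1, column 6: row 1 has {triangle, diamond, cross} and column 6 has {circle, square, hexagon}, leaving only star.
Row 2, column 4: row 2 has {triangle, hexagon, cross} and column 4 has {circle, square, hexagon, diamond, cross}, leaving only star.
Row 2, column 3: row 2 has {triangle, star, hexagon, cross} and column 3 has {square, triangle, diamond, cross}, leaving only circle.
Row 2, column 7: row 2 has {circle, triangle, star, hexagon, cross} and column 7 has {triangle, star, hexagon, diamond}, leaving only square.
Row 2, column 2: row 2 has {circle, square, triangle, star, hexagon, cross} and column 2 has {triangle}, leaving only diamond.
Row 4, column 5: row 4 has {square, triangle, diamond, cross} and column 5 has {triangle, star, hexagon, cross}, leaving only circle.
Row 1, column 5: row 1 has {triangle, star, diamond, cross} and column 5 has {circle, triangle, star, hexagon, cross}, leaving only square.
Row 5, column 1: row 5 has {circle, square, star, hexagon} and column 1 has {triangle, cross}, leaving only diamond.
Row 5, column 2: row 5 has {circle, square, star, hexagon, diamond} and column 2 has {triangle, diamond}, leaving only cross.
Row 5, column 4: row 5 has {circle, square, star, hexagon, diamond, cross} and column 4 has {circle, square, star, hexagon, diamond, cross}, leaving only triangle.
Row 6, column 5: row 6 has {square, triangle} and column 5 has {circle, square, triangle, star, hexagon, cross}, leaving only diamond.
Row 6 already has {square, triangle, diamond} and column 6 already has {circle, square, star, hexagon}, so row 6, column 6 must be cross.

cross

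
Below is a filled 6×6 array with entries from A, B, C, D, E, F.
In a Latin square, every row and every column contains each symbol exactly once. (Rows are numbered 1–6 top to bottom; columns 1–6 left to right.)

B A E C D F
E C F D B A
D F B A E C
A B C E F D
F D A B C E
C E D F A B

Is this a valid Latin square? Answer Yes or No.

Yes

Each row is a permutation of the 6 symbols, and so is each column.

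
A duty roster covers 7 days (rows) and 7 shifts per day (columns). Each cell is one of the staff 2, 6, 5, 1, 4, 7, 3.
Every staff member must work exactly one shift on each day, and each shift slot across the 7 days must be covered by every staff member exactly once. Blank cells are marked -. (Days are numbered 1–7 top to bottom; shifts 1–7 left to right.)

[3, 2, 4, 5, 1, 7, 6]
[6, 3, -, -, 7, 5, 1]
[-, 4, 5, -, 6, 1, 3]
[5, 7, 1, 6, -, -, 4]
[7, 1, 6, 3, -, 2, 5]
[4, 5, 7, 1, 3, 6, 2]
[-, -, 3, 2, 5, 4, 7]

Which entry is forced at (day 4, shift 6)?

Day 4 already has {6, 5, 1, 4, 7} and shift 6 already has {2, 6, 5, 1, 4, 7}, so day 4, shift 6 must be 3.

3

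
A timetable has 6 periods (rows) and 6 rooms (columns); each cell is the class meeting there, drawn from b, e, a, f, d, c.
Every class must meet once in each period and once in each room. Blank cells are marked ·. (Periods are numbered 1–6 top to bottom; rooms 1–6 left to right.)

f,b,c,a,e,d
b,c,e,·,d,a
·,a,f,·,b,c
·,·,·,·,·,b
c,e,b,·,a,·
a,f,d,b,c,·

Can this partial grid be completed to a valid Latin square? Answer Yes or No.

No period or room among the givens repeats a symbol, and propagating forced cells runs into no contradiction.
One valid completion exists (for instance, f b c a e d / b c e f d a / d a f e b c / e d a c f b / c e b d a f / a f d b c e).

Yes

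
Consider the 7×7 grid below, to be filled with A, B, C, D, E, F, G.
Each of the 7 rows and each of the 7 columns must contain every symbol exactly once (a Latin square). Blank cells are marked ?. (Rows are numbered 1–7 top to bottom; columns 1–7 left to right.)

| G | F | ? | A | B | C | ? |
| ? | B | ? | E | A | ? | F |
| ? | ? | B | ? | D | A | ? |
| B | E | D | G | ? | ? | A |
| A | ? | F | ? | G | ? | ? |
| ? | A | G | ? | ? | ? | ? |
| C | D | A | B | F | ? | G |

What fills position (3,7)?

Row 1, column 3: row 1 has {A, B, C, F, G} and column 3 has {A, B, D, F, G}, leaving only E.
Row 1, column 7: row 1 has {A, B, C, E, F, G} and column 7 has {A, F, G}, leaving only D.
Row 2, column 1: row 2 has {A, B, E, F} and column 1 has {A, B, C, G}, leaving only D.
Row 2, column 3: row 2 has {A, B, D, E, F} and column 3 has {A, B, D, E, F, G}, leaving only C.
Row 2, column 6: row 2 has {A, B, C, D, E, F} and column 6 has {A, C}, leaving only G.
Row 4, column 5: row 4 has {A, B, D, E, G} and column 5 has {A, B, D, F, G}, leaving only C.
Row 4, column 6: row 4 has {A, B, C, D, E, G} and column 6 has {A, C, G}, leaving only F.
Row 5, column 2: row 5 has {A, F, G} and column 2 has {A, B, D, E, F}, leaving only C.
Row 3, column 2: row 3 has {A, B, D} and column 2 has {A, B, C, D, E, F}, leaving only G.
Row 5, column 4: row 5 has {A, C, F, G} and column 4 has {A, B, E, G}, leaving only D.
Row 6, column 5: row 6 has {A, G} and column 5 has {A, B, C, D, F, G}, leaving only E.
Row 6, column 1: row 6 has {A, E, G} and column 1 has {A, B, C, D, G}, leaving only F.
Row 3, column 1: row 3 has {A, B, D, G} and column 1 has {A, B, C, D, F, G}, leaving only E.
Row 3 already has {A, B, D, E, G} and column 7 already has {A, D, F, G}, so row 3, column 7 must be C.

C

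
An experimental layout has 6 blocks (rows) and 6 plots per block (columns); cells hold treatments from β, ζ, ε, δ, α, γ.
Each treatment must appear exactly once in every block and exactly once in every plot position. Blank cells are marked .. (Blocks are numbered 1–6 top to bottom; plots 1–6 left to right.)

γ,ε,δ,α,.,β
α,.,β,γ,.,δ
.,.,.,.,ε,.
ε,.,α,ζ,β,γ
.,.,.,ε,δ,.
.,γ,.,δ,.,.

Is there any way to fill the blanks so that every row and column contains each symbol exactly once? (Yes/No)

No

Block 1, plot 5: block 1 has {β, ε, δ, α, γ} and plot 5 has {β, ε, δ}, so it must be ζ.
Now block 2, plot 5: block 2 together with plot 5 already contain {β, ζ, ε, δ, α, γ} — every symbol — so nothing can go there. The grid has no valid completion.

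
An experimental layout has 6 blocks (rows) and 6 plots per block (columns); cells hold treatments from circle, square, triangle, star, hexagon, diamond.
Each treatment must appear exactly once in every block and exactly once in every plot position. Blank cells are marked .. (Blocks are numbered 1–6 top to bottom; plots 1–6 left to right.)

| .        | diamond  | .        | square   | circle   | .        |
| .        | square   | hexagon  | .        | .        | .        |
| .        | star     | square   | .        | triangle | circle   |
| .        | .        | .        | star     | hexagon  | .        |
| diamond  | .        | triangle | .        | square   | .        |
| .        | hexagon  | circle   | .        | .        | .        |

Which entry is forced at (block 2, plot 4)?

circle

Block 1, plot 3: block 1 has {circle, square, diamond} and plot 3 has {circle, square, triangle, hexagon}, leaving only star.
Block 3, plot 1: block 3 has {circle, square, triangle, star} and plot 1 has {diamond}, leaving only hexagon.
Block 1, plot 1: block 1 has {circle, square, star, diamond} and plot 1 has {hexagon, diamond}, leaving only triangle.
Block 1, plot 6: block 1 has {circle, square, triangle, star, diamond} and plot 6 has {circle}, leaving only hexagon.
Block 3, plot 4: block 3 has {circle, square, triangle, star, hexagon} and plot 4 has {square, star}, leaving only diamond.
Block 4, plot 3: block 4 has {star, hexagon} and plot 3 has {circle, square, triangle, star, hexagon}, leaving only diamond.
Block 5, plot 2: block 5 has {square, triangle, diamond} and plot 2 has {square, star, hexagon, diamond}, leaving only circle.
Block 4, plot 2: block 4 has {star, hexagon, diamond} and plot 2 has {circle, square, star, hexagon, diamond}, leaving only triangle.
Block 4, plot 6: block 4 has {triangle, star, hexagon, diamond} and plot 6 has {circle, hexagon}, leaving only square.
Block 4, plot 1: block 4 has {square, triangle, star, hexagon, diamond} and plot 1 has {triangle, hexagon, diamond}, leaving only circle.
Block 2, plot 1: block 2 has {square, hexagon} and plot 1 has {circle, triangle, hexagon, diamond}, leaving only star.
Block 2, plot 5: block 2 has {square, star, hexagon} and plot 5 has {circle, square, triangle, hexagon}, leaving only diamond.
Block 2, plot 6: block 2 has {square, star, hexagon, diamond} and plot 6 has {circle, square, hexagon}, leaving only triangle.
Block 2 already has {square, triangle, star, hexagon, diamond} and plot 4 already has {square, star, diamond}, so block 2, plot 4 must be circle.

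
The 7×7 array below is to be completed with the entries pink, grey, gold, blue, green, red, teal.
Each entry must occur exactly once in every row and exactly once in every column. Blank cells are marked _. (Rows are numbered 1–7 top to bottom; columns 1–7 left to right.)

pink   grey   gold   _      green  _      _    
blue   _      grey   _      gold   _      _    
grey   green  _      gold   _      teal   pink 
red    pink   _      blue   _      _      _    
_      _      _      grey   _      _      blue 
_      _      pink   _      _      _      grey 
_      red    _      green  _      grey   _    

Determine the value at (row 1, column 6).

Row 2, column 2: row 2 has {grey, gold, blue} and column 2 has {pink, grey, green, red}, leaving only teal.
Row 5, column 2: row 5 has {grey, blue} and column 2 has {pink, grey, green, red, teal}, leaving only gold.
Row 6, column 2: row 6 has {pink, grey} and column 2 has {pink, grey, gold, green, red, teal}, leaving only blue.
Row 1, column 6 is narrowed to {blue, red}.
If it were red, then row 1, column 7 would be left with no valid symbol.
So row 1, column 6 must be blue.

blue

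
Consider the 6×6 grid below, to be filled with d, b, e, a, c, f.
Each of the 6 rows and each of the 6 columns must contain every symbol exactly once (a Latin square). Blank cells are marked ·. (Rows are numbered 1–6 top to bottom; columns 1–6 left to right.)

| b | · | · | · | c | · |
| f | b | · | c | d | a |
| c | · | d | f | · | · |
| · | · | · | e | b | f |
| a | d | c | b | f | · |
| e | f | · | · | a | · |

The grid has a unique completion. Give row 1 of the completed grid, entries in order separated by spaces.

Row 2, column 3: row 2 has {d, b, a, c, f} and column 3 has {d, c}, leaving only e.
Row 3, column 5: row 3 has {d, c, f} and column 5 has {d, b, a, c, f}, leaving only e.
Row 3, column 2: row 3 has {d, e, c, f} and column 2 has {d, b, f}, leaving only a.
Row 1, column 2: row 1 has {b, c} and column 2 has {d, b, a, f}, leaving only e.
Row 1, column 6: row 1 has {b, e, c} and column 6 has {a, f}, leaving only d.
Row 1, column 4: row 1 has {d, b, e, c} and column 4 has {b, e, c, f}, leaving only a.
Row 1, column 3: row 1 has {d, b, e, a, c} and column 3 has {d, e, c}, leaving only f.
So row 1 reads: b e f a c d.

b e f a c d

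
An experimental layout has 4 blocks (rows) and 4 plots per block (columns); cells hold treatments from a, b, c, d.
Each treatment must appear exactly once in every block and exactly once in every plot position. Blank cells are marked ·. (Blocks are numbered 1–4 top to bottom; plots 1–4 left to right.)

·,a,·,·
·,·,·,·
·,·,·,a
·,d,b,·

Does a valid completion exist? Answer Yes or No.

No block or plot among the givens repeats a symbol, and propagating forced cells runs into no contradiction.
One valid completion exists (for instance, d a c b / c b a d / b c d a / a d b c).

Yes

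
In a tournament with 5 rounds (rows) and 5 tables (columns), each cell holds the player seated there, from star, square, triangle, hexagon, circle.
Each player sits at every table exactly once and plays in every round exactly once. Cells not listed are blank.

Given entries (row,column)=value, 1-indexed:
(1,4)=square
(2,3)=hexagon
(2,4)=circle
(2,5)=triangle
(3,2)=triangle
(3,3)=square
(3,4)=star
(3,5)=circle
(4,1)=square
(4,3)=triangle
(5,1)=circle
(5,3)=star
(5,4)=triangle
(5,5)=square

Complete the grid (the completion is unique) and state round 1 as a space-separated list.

Round 1, table 3: round 1 has {square} and table 3 has {star, square, triangle, hexagon}, leaving only circle.
Round 2, table 1: round 2 has {triangle, hexagon, circle} and table 1 has {square, circle}, leaving only star.
Round 2, table 2: round 2 has {star, triangle, hexagon, circle} and table 2 has {triangle}, leaving only square.
Round 3, table 1: round 3 has {star, square, triangle, circle} and table 1 has {star, square, circle}, leaving only hexagon.
Round 1, table 1: round 1 has {square, circle} and table 1 has {star, square, hexagon, circle}, leaving only triangle.
Round 4, table 4: round 4 has {square, triangle} and table 4 has {star, square, triangle, circle}, leaving only hexagon.
Round 4, table 5: round 4 has {square, triangle, hexagon} and table 5 has {square, triangle, circle}, leaving only star.
Round 1, table 5: round 1 has {square, triangle, circle} and table 5 has {star, square, triangle, circle}, leaving only hexagon.
Round 1, table 2: round 1 has {square, triangle, hexagon, circle} and table 2 has {square, triangle}, leaving only star.
So round 1 reads: triangle star circle square hexagon.

triangle star circle square hexagon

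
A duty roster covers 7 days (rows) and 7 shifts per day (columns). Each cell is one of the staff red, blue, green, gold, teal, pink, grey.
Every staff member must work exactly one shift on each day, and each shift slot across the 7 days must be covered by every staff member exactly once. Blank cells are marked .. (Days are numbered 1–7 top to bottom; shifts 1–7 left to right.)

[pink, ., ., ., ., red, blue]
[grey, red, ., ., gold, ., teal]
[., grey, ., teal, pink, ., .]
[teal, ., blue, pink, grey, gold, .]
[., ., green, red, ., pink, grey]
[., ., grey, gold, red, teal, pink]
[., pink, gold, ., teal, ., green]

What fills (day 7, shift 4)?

Day 1, shift 3: day 1 has {red, blue, pink} and shift 3 has {blue, green, gold, grey}, leaving only teal.
Day 1, shift 5: day 1 has {red, blue, teal, pink} and shift 5 has {red, gold, teal, pink, grey}, leaving only green.
Day 1, shift 2: day 1 has {red, blue, green, teal, pink} and shift 2 has {red, pink, grey}, leaving only gold.
Day 1, shift 4: day 1 has {red, blue, green, gold, teal, pink} and shift 4 has {red, gold, teal, pink}, leaving only grey.
Day 7 already has {green, gold, teal, pink} and shift 4 already has {red, gold, teal, pink, grey}, so day 7, shift 4 must be blue.

blue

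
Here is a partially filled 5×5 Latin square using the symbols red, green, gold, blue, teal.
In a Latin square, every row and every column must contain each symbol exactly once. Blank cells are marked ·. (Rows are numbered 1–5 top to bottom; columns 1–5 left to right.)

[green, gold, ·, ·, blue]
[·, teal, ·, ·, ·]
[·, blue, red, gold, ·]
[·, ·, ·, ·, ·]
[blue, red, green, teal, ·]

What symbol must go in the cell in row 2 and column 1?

Row 1, column 3: row 1 has {green, gold, blue} and column 3 has {red, green}, leaving only teal.
Row 1, column 4: row 1 has {green, gold, blue, teal} and column 4 has {gold, teal}, leaving only red.
Row 3, column 1: row 3 has {red, gold, blue} and column 1 has {green, blue}, leaving only teal.
Row 3, column 5: row 3 has {red, gold, blue, teal} and column 5 has {blue}, leaving only green.
Row 4, column 2: row 4 has {} and column 2 has {red, gold, blue, teal}, leaving only green.
Row 4, column 4: row 4 has {green} and column 4 has {red, gold, teal}, leaving only blue.
Row 2, column 4: row 2 has {teal} and column 4 has {red, gold, blue, teal}, leaving only green.
Row 4, column 3: row 4 has {green, blue} and column 3 has {red, green, teal}, leaving only gold.
Row 2, column 3: row 2 has {green, teal} and column 3 has {red, green, gold, teal}, leaving only blue.
Row 4, column 1: row 4 has {green, gold, blue} and column 1 has {green, blue, teal}, leaving only red.
Row 2 already has {green, blue, teal} and column 1 already has {red, green, blue, teal}, so row 2, column 1 must be gold.

gold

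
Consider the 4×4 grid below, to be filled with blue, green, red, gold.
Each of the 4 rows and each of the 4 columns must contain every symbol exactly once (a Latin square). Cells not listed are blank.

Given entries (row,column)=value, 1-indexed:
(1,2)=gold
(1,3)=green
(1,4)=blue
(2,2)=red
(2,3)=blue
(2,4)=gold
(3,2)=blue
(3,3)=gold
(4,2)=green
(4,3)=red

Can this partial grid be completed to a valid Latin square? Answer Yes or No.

Row 4, column 4: row 4 together with column 4 already contain {blue, green, red, gold} — every symbol — so nothing can go there. The grid has no valid completion.

No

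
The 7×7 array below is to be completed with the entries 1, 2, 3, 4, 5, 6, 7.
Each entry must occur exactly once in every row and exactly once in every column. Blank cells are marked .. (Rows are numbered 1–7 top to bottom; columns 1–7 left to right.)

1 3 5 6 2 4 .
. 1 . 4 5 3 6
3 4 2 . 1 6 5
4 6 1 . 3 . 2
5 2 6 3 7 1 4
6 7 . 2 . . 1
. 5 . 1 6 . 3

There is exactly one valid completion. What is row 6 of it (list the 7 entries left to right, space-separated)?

6 7 3 2 4 5 1

Row 6, column 5: row 6 has {1, 2, 6, 7} and column 5 has {1, 2, 3, 5, 6, 7}, leaving only 4.
Row 6, column 3: row 6 has {1, 2, 4, 6, 7} and column 3 has {1, 2, 5, 6}, leaving only 3.
Row 6, column 6: row 6 has {1, 2, 3, 4, 6, 7} and column 6 has {1, 3, 4, 6}, leaving only 5.
So row 6 reads: 6 7 3 2 4 5 1.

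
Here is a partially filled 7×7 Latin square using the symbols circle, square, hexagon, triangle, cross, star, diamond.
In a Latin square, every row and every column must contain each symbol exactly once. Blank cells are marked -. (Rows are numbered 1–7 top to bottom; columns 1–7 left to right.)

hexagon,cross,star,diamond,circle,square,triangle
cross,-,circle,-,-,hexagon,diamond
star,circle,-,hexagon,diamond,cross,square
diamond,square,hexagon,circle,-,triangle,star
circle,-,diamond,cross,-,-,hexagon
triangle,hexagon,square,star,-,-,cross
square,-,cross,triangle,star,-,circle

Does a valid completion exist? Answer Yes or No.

No

Row 6, column 5: row 6 together with column 5 already contain {circle, square, hexagon, triangle, cross, star, diamond} — every symbol — so nothing can go there. The grid has no valid completion.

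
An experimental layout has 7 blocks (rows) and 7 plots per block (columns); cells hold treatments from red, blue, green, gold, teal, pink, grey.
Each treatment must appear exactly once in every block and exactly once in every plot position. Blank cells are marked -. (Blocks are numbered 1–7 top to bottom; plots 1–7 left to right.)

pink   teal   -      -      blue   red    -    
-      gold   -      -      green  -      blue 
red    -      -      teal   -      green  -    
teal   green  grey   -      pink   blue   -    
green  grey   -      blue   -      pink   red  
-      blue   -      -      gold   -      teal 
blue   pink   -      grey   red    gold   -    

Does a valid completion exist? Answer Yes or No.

No

Block 3, plot 2: block 3 together with plot 2 already contain {red, blue, green, gold, teal, pink, grey} — every symbol — so nothing can go there. The grid has no valid completion.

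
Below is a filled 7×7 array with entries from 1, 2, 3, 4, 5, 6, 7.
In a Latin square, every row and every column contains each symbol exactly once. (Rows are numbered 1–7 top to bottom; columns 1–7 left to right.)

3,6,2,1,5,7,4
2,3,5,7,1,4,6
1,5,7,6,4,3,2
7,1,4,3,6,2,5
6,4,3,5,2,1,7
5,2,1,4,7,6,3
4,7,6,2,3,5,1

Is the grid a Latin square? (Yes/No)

Yes

Each row is a permutation of the 7 symbols, and so is each column.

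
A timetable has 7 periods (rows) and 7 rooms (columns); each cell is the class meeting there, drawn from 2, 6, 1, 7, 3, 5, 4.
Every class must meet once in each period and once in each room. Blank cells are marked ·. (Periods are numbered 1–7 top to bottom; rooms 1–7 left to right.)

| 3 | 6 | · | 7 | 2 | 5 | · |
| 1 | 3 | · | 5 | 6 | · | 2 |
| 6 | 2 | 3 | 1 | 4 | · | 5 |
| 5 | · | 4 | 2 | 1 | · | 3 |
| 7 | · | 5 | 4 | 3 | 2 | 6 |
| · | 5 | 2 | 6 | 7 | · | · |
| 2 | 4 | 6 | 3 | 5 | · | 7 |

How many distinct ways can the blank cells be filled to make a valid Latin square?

1

Period 1, room 3: eliminating its period and room leaves {1}.
Period 1, room 7: eliminating its period and room leaves {1, 4}.
Period 2, room 3: eliminating its period and room leaves {7}.
Period 2, room 6: eliminating its period and room leaves {7, 4}.
Period 3, room 6: eliminating its period and room leaves {7}.
Period 4, room 2: eliminating its period and room leaves {7}.
Period 4, room 6: eliminating its period and room leaves {6, 7}.
Period 5, room 2: eliminating its period and room leaves {1}.
Period 6, room 1: eliminating its period and room leaves {4}.
Period 6, room 6: eliminating its period and room leaves {1, 3, 4}.
Period 6, room 7: eliminating its period and room leaves {1, 4}.
Period 7, room 6: eliminating its period and room leaves {1}.
Only one assignment across all blanks avoids any period or room repeat, giving 1 completion.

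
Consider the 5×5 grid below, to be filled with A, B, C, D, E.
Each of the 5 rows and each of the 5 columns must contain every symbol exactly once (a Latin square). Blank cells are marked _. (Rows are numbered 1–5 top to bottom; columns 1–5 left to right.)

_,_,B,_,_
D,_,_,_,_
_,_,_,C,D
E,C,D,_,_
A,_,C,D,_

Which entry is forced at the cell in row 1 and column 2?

D

Row 1, column 1: row 1 has {B} and column 1 has {A, D, E}, leaving only C.
Row 3, column 1: row 3 has {C, D} and column 1 has {A, C, D, E}, leaving only B.
Row 1, column 2 is narrowed to {A, D, E}.
If it were A, then row 1, column 5 would be left with no valid symbol.
If it were E, then row 1, column 5 would be left with no valid symbol.
So row 1, column 2 must be D.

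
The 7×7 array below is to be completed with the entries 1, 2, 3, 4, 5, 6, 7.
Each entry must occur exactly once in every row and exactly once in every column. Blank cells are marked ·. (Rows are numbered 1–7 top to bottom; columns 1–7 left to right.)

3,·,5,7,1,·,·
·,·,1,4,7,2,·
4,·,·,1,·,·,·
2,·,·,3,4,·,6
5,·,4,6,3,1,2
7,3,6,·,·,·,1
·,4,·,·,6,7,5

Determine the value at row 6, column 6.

4

Row 1, column 7: row 1 has {1, 3, 5, 7} and column 7 has {1, 2, 5, 6}, leaving only 4.
Row 1, column 6: row 1 has {1, 3, 4, 5, 7} and column 6 has {1, 2, 7}, leaving only 6.
Row 1, column 2: row 1 has {1, 3, 4, 5, 6, 7} and column 2 has {3, 4}, leaving only 2.
Row 2, column 1: row 2 has {1, 2, 4, 7} and column 1 has {2, 3, 4, 5, 7}, leaving only 6.
Row 2, column 2: row 2 has {1, 2, 4, 6, 7} and column 2 has {2, 3, 4}, leaving only 5.
Row 2, column 7: row 2 has {1, 2, 4, 5, 6, 7} and column 7 has {1, 2, 4, 5, 6}, leaving only 3.
Row 3, column 7: row 3 has {1, 4} and column 7 has {1, 2, 3, 4, 5, 6}, leaving only 7.
Row 3, column 2: row 3 has {1, 4, 7} and column 2 has {2, 3, 4, 5}, leaving only 6.
Row 4, column 3: row 4 has {2, 3, 4, 6} and column 3 has {1, 4, 5, 6}, leaving only 7.
Row 4, column 2: row 4 has {2, 3, 4, 6, 7} and column 2 has {2, 3, 4, 5, 6}, leaving only 1.
Row 4, column 6: row 4 has {1, 2, 3, 4, 6, 7} and column 6 has {1, 2, 6, 7}, leaving only 5.
Row 6 already has {1, 3, 6, 7} and column 6 already has {1, 2, 5, 6, 7}, so row 6, column 6 must be 4.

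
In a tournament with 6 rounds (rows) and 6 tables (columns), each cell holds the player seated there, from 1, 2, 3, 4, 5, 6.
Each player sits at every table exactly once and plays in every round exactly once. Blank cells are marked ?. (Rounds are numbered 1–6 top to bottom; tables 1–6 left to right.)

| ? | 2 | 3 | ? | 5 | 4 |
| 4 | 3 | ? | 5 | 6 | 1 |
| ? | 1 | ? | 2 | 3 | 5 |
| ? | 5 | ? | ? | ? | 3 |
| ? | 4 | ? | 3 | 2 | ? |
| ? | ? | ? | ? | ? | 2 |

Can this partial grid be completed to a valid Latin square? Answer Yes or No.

No round or table among the givens repeats a symbol, and propagating forced cells runs into no contradiction.
One valid completion exists (for instance, 1 2 3 6 5 4 / 4 3 2 5 6 1 / 6 1 4 2 3 5 / 2 5 6 1 4 3 / 5 4 1 3 2 6 / 3 6 5 4 1 2).

Yes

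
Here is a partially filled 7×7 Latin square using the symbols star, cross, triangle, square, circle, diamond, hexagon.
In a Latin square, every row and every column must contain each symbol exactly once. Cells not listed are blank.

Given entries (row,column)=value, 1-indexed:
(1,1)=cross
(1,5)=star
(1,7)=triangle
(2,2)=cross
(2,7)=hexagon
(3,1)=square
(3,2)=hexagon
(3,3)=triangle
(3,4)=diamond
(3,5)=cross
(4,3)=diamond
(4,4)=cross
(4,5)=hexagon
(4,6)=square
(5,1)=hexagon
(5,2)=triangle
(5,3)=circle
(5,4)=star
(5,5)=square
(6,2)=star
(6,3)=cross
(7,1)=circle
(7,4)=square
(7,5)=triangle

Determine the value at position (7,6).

Row 4, column 2: row 4 has {cross, square, diamond, hexagon} and column 2 has {star, cross, triangle, hexagon}, leaving only circle.
Row 4, column 7: row 4 has {cross, square, circle, diamond, hexagon} and column 7 has {triangle, hexagon}, leaving only star.
Row 3, column 7: row 3 has {cross, triangle, square, diamond, hexagon} and column 7 has {star, triangle, hexagon}, leaving only circle.
Row 3, column 6: row 3 has {cross, triangle, square, circle, diamond, hexagon} and column 6 has {square}, leaving only star.
Row 4, column 1: row 4 has {star, cross, square, circle, diamond, hexagon} and column 1 has {cross, square, circle, hexagon}, leaving only triangle.
Row 6, column 1: row 6 has {star, cross} and column 1 has {cross, triangle, square, circle, hexagon}, leaving only diamond.
Row 2, column 1: row 2 has {cross, hexagon} and column 1 has {cross, triangle, square, circle, diamond, hexagon}, leaving only star.
Row 2, column 3: row 2 has {star, cross, hexagon} and column 3 has {cross, triangle, circle, diamond}, leaving only square.
Row 1, column 3: row 1 has {star, cross, triangle} and column 3 has {cross, triangle, square, circle, diamond}, leaving only hexagon.
Row 1, column 4: row 1 has {star, cross, triangle, hexagon} and column 4 has {star, cross, square, diamond}, leaving only circle.
Row 1, column 6: row 1 has {star, cross, triangle, circle, hexagon} and column 6 has {star, square}, leaving only diamond.
Row 1, column 2: row 1 has {star, cross, triangle, circle, diamond, hexagon} and column 2 has {star, cross, triangle, circle, hexagon}, leaving only square.
Row 2, column 4: row 2 has {star, cross, square, hexagon} and column 4 has {star, cross, square, circle, diamond}, leaving only triangle.
Row 2, column 6: row 2 has {star, cross, triangle, square, hexagon} and column 6 has {star, square, diamond}, leaving only circle.
Row 2, column 5: row 2 has {star, cross, triangle, square, circle, hexagon} and column 5 has {star, cross, triangle, square, hexagon}, leaving only diamond.
Row 5, column 6: row 5 has {star, triangle, square, circle, hexagon} and column 6 has {star, square, circle, diamond}, leaving only cross.
Row 7 already has {triangle, square, circle} and column 6 already has {star, cross, square, circle, diamond}, so row 7, column 6 must be hexagon.

hexagon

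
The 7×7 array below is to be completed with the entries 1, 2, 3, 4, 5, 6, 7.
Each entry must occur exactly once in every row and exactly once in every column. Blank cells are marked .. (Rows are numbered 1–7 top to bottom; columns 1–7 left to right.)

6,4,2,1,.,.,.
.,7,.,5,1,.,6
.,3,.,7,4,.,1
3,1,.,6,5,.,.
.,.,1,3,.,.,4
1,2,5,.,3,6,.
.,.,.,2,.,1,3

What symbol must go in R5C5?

2

Row 1, column 5: row 1 has {1, 2, 4, 6} and column 5 has {1, 3, 4, 5}, leaving only 7.
Row 1, column 7: row 1 has {1, 2, 4, 6, 7} and column 7 has {1, 3, 4, 6}, leaving only 5.
Row 1, column 6: row 1 has {1, 2, 4, 5, 6, 7} and column 6 has {1, 6}, leaving only 3.
Row 3, column 3: row 3 has {1, 3, 4, 7} and column 3 has {1, 2, 5}, leaving only 6.
Row 6, column 4: row 6 has {1, 2, 3, 5, 6} and column 4 has {1, 2, 3, 5, 6, 7}, leaving only 4.
Row 6, column 7: row 6 has {1, 2, 3, 4, 5, 6} and column 7 has {1, 3, 4, 5, 6}, leaving only 7.
Row 4, column 7: row 4 has {1, 3, 5, 6} and column 7 has {1, 3, 4, 5, 6, 7}, leaving only 2.
Row 7, column 5: row 7 has {1, 2, 3} and column 5 has {1, 3, 4, 5, 7}, leaving only 6.
Row 5 already has {1, 3, 4} and column 5 already has {1, 3, 4, 5, 6, 7}, so row 5, column 5 must be 2.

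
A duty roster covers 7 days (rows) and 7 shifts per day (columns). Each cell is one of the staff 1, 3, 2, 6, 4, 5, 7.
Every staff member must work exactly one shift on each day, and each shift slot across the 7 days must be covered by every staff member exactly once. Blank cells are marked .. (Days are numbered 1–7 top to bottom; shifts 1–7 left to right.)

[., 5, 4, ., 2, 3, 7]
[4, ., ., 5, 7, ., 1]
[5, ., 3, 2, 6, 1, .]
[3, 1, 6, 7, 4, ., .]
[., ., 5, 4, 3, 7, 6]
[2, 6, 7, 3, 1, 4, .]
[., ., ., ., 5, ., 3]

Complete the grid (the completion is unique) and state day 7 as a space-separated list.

7 4 1 6 5 2 3

Day 2, shift 3: day 2 has {1, 4, 5, 7} and shift 3 has {3, 6, 4, 5, 7}, leaving only 2.
Day 7, shift 3: day 7 has {3, 5} and shift 3 has {3, 2, 6, 4, 5, 7}, leaving only 1.
Day 7, shift 4: day 7 has {1, 3, 5} and shift 4 has {3, 2, 4, 5, 7}, leaving only 6.
Day 7, shift 1: day 7 has {1, 3, 6, 5} and shift 1 has {3, 2, 4, 5}, leaving only 7.
Day 7, shift 6: day 7 has {1, 3, 6, 5, 7} and shift 6 has {1, 3, 4, 7}, leaving only 2.
Day 7, shift 2: day 7 has {1, 3, 2, 6, 5, 7} and shift 2 has {1, 6, 5}, leaving only 4.
So day 7 reads: 7 4 1 6 5 2 3.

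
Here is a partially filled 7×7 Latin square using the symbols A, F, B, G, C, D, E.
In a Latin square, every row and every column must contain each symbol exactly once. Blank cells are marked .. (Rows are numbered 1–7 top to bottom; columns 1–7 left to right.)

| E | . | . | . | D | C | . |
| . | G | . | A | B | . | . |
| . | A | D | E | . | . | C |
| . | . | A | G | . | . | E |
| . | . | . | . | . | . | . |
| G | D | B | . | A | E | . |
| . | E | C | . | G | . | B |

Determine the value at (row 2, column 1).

C

Row 3, column 5: row 3 has {A, C, D, E} and column 5 has {A, B, G, D}, leaving only F.
Row 3, column 1: row 3 has {A, F, C, D, E} and column 1 has {G, E}, leaving only B.
Row 3, column 6: row 3 has {A, F, B, C, D, E} and column 6 has {C, E}, leaving only G.
Row 4, column 5: row 4 has {A, G, E} and column 5 has {A, F, B, G, D}, leaving only C.
Row 5, column 5: row 5 has {} and column 5 has {A, F, B, G, C, D}, leaving only E.
Row 6, column 7: row 6 has {A, B, G, D, E} and column 7 has {B, C, E}, leaving only F.
Row 2, column 7: row 2 has {A, B, G} and column 7 has {F, B, C, E}, leaving only D.
Row 2, column 6: row 2 has {A, B, G, D} and column 6 has {G, C, E}, leaving only F.
Row 2 already has {A, F, B, G, D} and column 1 already has {B, G, E}, so row 2, column 1 must be C.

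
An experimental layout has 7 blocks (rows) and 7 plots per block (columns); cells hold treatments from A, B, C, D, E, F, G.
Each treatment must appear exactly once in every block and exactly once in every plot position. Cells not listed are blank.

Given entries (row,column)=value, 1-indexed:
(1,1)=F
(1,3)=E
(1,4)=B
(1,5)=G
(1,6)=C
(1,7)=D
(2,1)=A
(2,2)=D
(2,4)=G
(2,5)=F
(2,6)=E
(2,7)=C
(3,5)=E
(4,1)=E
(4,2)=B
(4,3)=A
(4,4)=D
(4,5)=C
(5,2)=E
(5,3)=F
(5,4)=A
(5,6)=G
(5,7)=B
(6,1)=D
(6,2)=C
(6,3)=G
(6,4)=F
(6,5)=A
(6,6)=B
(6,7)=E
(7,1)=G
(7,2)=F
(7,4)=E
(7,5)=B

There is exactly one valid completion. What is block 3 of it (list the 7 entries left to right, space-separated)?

Block 3, plot 4: block 3 has {E} and plot 4 has {A, B, D, E, F, G}, leaving only C.
Block 3, plot 1: block 3 has {C, E} and plot 1 has {A, D, E, F, G}, leaving only B.
Block 3, plot 3: block 3 has {B, C, E} and plot 3 has {A, E, F, G}, leaving only D.
Block 1, plot 2: block 1 has {B, C, D, E, F, G} and plot 2 has {B, C, D, E, F}, leaving only A.
Block 3, plot 2: block 3 has {B, C, D, E} and plot 2 has {A, B, C, D, E, F}, leaving only G.
Block 2, plot 3: block 2 has {A, C, D, E, F, G} and plot 3 has {A, D, E, F, G}, leaving only B.
Block 4, plot 6: block 4 has {A, B, C, D, E} and plot 6 has {B, C, E, G}, leaving only F.
Block 3, plot 6: block 3 has {B, C, D, E, G} and plot 6 has {B, C, E, F, G}, leaving only A.
Block 3, plot 7: block 3 has {A, B, C, D, E, G} and plot 7 has {B, C, D, E}, leaving only F.
So block 3 reads: B G D C E A F.

B G D C E A F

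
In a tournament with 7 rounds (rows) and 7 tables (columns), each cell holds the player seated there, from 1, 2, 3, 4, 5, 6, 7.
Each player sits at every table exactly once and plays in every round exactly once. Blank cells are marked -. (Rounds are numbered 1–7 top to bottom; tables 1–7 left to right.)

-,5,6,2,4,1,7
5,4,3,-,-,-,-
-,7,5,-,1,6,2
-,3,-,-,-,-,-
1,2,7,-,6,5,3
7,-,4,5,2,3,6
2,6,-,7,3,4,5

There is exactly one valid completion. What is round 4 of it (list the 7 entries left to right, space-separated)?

Round 1, table 1: round 1 has {1, 2, 4, 5, 6, 7} and table 1 has {1, 2, 5, 7}, leaving only 3.
Round 2, table 5: round 2 has {3, 4, 5} and table 5 has {1, 2, 3, 4, 6}, leaving only 7.
Round 4, table 5: round 4 has {3} and table 5 has {1, 2, 3, 4, 6, 7}, leaving only 5.
Round 2, table 6: round 2 has {3, 4, 5, 7} and table 6 has {1, 3, 4, 5, 6}, leaving only 2.
Round 4, table 6: round 4 has {3, 5} and table 6 has {1, 2, 3, 4, 5, 6}, leaving only 7.
Round 2, table 7: round 2 has {2, 3, 4, 5, 7} and table 7 has {2, 3, 5, 6, 7}, leaving only 1.
Round 4, table 7: round 4 has {3, 5, 7} and table 7 has {1, 2, 3, 5, 6, 7}, leaving only 4.
Round 4, table 1: round 4 has {3, 4, 5, 7} and table 1 has {1, 2, 3, 5, 7}, leaving only 6.
Round 4, table 4: round 4 has {3, 4, 5, 6, 7} and table 4 has {2, 5, 7}, leaving only 1.
Round 4, table 3: round 4 has {1, 3, 4, 5, 6, 7} and table 3 has {3, 4, 5, 6, 7}, leaving only 2.
So round 4 reads: 6 3 2 1 5 7 4.

6 3 2 1 5 7 4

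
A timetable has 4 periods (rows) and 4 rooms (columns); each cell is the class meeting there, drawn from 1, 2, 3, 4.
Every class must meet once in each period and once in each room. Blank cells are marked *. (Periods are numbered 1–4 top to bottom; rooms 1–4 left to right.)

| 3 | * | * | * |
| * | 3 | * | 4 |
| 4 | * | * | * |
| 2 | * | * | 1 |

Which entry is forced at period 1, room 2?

1

Period 1, room 4: period 1 has {3} and room 4 has {1, 4}, leaving only 2.
Period 2, room 1: period 2 has {3, 4} and room 1 has {2, 3, 4}, leaving only 1.
Period 2, room 3: period 2 has {1, 3, 4} and room 3 has {}, leaving only 2.
Period 3, room 4: period 3 has {4} and room 4 has {1, 2, 4}, leaving only 3.
Period 3, room 3: period 3 has {3, 4} and room 3 has {2}, leaving only 1.
Period 1, room 3: period 1 has {2, 3} and room 3 has {1, 2}, leaving only 4.
Period 1 already has {2, 3, 4} and room 2 already has {3}, so period 1, room 2 must be 1.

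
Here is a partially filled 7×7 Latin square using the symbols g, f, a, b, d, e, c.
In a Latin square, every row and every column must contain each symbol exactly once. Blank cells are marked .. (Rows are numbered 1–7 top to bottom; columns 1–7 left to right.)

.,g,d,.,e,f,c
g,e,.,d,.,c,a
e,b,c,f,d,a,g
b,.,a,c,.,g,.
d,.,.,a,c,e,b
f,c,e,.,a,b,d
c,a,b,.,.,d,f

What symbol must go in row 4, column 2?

Row 1, column 1: row 1 has {g, f, d, e, c} and column 1 has {g, f, b, d, e, c}, leaving only a.
Row 1, column 4: row 1 has {g, f, a, d, e, c} and column 4 has {f, a, d, c}, leaving only b.
Row 2, column 3: row 2 has {g, a, d, e, c} and column 3 has {a, b, d, e, c}, leaving only f.
Row 2, column 5: row 2 has {g, f, a, d, e, c} and column 5 has {a, d, e, c}, leaving only b.
Row 4, column 5: row 4 has {g, a, b, c} and column 5 has {a, b, d, e, c}, leaving only f.
Row 4 already has {g, f, a, b, c} and column 2 already has {g, a, b, e, c}, so row 4, column 2 must be d.

d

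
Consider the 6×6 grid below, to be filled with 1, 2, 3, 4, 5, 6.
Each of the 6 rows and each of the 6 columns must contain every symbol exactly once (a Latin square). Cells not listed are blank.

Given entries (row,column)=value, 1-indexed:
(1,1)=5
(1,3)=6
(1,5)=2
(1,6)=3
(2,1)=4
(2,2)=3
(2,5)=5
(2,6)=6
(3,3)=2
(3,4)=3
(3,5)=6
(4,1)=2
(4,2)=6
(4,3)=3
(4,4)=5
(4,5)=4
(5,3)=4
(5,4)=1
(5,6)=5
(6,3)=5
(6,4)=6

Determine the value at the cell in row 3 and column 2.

Row 1, column 4: row 1 has {2, 3, 5, 6} and column 4 has {1, 3, 5, 6}, leaving only 4.
Row 1, column 2: row 1 has {2, 3, 4, 5, 6} and column 2 has {3, 6}, leaving only 1.
Row 2, column 3: row 2 has {3, 4, 5, 6} and column 3 has {2, 3, 4, 5, 6}, leaving only 1.
Row 2, column 4: row 2 has {1, 3, 4, 5, 6} and column 4 has {1, 3, 4, 5, 6}, leaving only 2.
Row 3, column 1: row 3 has {2, 3, 6} and column 1 has {2, 4, 5}, leaving only 1.
Row 3, column 6: row 3 has {1, 2, 3, 6} and column 6 has {3, 5, 6}, leaving only 4.
Row 3 already has {1, 2, 3, 4, 6} and column 2 already has {1, 3, 6}, so row 3, column 2 must be 5.

5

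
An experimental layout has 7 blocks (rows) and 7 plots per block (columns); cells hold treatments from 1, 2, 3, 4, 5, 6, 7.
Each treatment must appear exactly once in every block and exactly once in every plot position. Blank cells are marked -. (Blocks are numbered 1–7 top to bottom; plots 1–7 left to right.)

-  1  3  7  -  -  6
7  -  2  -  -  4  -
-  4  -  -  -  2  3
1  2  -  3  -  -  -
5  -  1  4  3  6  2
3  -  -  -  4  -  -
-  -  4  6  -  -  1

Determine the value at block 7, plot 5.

Block 1, plot 6: block 1 has {1, 3, 6, 7} and plot 6 has {2, 4, 6}, leaving only 5.
Block 1, plot 5: block 1 has {1, 3, 5, 6, 7} and plot 5 has {3, 4}, leaving only 2.
Block 1, plot 1: block 1 has {1, 2, 3, 5, 6, 7} and plot 1 has {1, 3, 5, 7}, leaving only 4.
Block 2, plot 7: block 2 has {2, 4, 7} and plot 7 has {1, 2, 3, 6}, leaving only 5.
Block 2, plot 4: block 2 has {2, 4, 5, 7} and plot 4 has {3, 4, 6, 7}, leaving only 1.
Block 2, plot 5: block 2 has {1, 2, 4, 5, 7} and plot 5 has {2, 3, 4}, leaving only 6.
Block 2, plot 2: block 2 has {1, 2, 4, 5, 6, 7} and plot 2 has {1, 2, 4}, leaving only 3.
Block 3, plot 1: block 3 has {2, 3, 4} and plot 1 has {1, 3, 4, 5, 7}, leaving only 6.
Block 3, plot 4: block 3 has {2, 3, 4, 6} and plot 4 has {1, 3, 4, 6, 7}, leaving only 5.
Block 3, plot 3: block 3 has {2, 3, 4, 5, 6} and plot 3 has {1, 2, 3, 4}, leaving only 7.
Block 3, plot 5: block 3 has {2, 3, 4, 5, 6, 7} and plot 5 has {2, 3, 4, 6}, leaving only 1.
Block 4, plot 6: block 4 has {1, 2, 3} and plot 6 has {2, 4, 5, 6}, leaving only 7.
Block 4, plot 5: block 4 has {1, 2, 3, 7} and plot 5 has {1, 2, 3, 4, 6}, leaving only 5.
Block 7 already has {1, 4, 6} and plot 5 already has {1, 2, 3, 4, 5, 6}, so block 7, plot 5 must be 7.

7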